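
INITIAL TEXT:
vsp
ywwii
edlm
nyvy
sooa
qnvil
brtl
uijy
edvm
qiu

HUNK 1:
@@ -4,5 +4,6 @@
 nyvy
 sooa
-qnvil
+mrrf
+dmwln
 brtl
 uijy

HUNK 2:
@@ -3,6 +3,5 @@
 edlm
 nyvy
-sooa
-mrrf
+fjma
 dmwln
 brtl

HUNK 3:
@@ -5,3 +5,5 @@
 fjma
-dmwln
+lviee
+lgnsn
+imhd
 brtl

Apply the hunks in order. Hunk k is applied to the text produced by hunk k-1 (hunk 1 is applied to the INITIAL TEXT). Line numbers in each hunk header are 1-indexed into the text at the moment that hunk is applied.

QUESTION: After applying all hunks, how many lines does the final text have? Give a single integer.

Hunk 1: at line 4 remove [qnvil] add [mrrf,dmwln] -> 11 lines: vsp ywwii edlm nyvy sooa mrrf dmwln brtl uijy edvm qiu
Hunk 2: at line 3 remove [sooa,mrrf] add [fjma] -> 10 lines: vsp ywwii edlm nyvy fjma dmwln brtl uijy edvm qiu
Hunk 3: at line 5 remove [dmwln] add [lviee,lgnsn,imhd] -> 12 lines: vsp ywwii edlm nyvy fjma lviee lgnsn imhd brtl uijy edvm qiu
Final line count: 12

Answer: 12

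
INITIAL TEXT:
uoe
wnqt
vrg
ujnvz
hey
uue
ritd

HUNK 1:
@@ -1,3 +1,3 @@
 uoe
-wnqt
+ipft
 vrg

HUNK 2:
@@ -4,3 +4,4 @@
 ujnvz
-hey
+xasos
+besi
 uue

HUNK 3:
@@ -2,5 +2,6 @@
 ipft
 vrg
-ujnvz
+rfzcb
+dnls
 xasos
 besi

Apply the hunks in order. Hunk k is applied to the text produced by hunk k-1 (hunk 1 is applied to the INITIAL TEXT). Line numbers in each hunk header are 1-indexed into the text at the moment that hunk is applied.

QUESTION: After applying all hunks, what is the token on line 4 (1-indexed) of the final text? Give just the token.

Answer: rfzcb

Derivation:
Hunk 1: at line 1 remove [wnqt] add [ipft] -> 7 lines: uoe ipft vrg ujnvz hey uue ritd
Hunk 2: at line 4 remove [hey] add [xasos,besi] -> 8 lines: uoe ipft vrg ujnvz xasos besi uue ritd
Hunk 3: at line 2 remove [ujnvz] add [rfzcb,dnls] -> 9 lines: uoe ipft vrg rfzcb dnls xasos besi uue ritd
Final line 4: rfzcb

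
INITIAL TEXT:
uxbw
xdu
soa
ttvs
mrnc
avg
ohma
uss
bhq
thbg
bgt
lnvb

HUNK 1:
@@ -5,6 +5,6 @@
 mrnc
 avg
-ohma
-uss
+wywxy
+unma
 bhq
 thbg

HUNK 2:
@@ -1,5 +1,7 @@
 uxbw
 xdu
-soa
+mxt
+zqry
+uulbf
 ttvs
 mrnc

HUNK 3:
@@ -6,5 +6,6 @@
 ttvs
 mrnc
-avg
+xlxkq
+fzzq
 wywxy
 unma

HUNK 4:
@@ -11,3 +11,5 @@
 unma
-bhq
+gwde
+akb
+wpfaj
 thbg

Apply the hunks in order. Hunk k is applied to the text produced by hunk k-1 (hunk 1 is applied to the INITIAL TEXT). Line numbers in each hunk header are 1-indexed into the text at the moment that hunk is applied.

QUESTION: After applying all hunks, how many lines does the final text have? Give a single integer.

Hunk 1: at line 5 remove [ohma,uss] add [wywxy,unma] -> 12 lines: uxbw xdu soa ttvs mrnc avg wywxy unma bhq thbg bgt lnvb
Hunk 2: at line 1 remove [soa] add [mxt,zqry,uulbf] -> 14 lines: uxbw xdu mxt zqry uulbf ttvs mrnc avg wywxy unma bhq thbg bgt lnvb
Hunk 3: at line 6 remove [avg] add [xlxkq,fzzq] -> 15 lines: uxbw xdu mxt zqry uulbf ttvs mrnc xlxkq fzzq wywxy unma bhq thbg bgt lnvb
Hunk 4: at line 11 remove [bhq] add [gwde,akb,wpfaj] -> 17 lines: uxbw xdu mxt zqry uulbf ttvs mrnc xlxkq fzzq wywxy unma gwde akb wpfaj thbg bgt lnvb
Final line count: 17

Answer: 17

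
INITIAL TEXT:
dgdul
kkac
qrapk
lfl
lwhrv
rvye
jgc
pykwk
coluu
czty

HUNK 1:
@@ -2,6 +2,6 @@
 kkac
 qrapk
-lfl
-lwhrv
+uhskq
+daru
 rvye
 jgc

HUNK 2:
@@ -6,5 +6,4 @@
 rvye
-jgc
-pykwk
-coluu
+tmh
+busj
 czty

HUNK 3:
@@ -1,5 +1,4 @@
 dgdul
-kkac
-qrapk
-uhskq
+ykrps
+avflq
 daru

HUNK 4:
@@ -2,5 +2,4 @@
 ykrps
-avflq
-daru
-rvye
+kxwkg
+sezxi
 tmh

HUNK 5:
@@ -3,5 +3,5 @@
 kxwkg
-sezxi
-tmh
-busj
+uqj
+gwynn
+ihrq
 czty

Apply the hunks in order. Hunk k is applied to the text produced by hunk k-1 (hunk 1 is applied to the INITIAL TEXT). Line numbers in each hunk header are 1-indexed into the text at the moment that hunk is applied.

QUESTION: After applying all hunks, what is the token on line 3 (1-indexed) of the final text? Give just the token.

Hunk 1: at line 2 remove [lfl,lwhrv] add [uhskq,daru] -> 10 lines: dgdul kkac qrapk uhskq daru rvye jgc pykwk coluu czty
Hunk 2: at line 6 remove [jgc,pykwk,coluu] add [tmh,busj] -> 9 lines: dgdul kkac qrapk uhskq daru rvye tmh busj czty
Hunk 3: at line 1 remove [kkac,qrapk,uhskq] add [ykrps,avflq] -> 8 lines: dgdul ykrps avflq daru rvye tmh busj czty
Hunk 4: at line 2 remove [avflq,daru,rvye] add [kxwkg,sezxi] -> 7 lines: dgdul ykrps kxwkg sezxi tmh busj czty
Hunk 5: at line 3 remove [sezxi,tmh,busj] add [uqj,gwynn,ihrq] -> 7 lines: dgdul ykrps kxwkg uqj gwynn ihrq czty
Final line 3: kxwkg

Answer: kxwkg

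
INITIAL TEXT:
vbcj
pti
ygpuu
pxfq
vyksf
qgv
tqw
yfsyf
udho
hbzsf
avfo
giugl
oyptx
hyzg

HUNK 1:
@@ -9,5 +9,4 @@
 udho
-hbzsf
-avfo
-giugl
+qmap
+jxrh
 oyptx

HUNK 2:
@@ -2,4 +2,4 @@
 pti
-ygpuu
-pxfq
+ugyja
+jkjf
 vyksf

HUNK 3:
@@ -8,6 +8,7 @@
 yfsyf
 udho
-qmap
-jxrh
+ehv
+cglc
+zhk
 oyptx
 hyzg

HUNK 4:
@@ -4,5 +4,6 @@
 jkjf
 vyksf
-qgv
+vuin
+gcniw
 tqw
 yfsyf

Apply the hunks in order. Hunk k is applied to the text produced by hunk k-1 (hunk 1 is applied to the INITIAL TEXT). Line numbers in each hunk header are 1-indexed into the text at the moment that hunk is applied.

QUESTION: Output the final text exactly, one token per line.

Answer: vbcj
pti
ugyja
jkjf
vyksf
vuin
gcniw
tqw
yfsyf
udho
ehv
cglc
zhk
oyptx
hyzg

Derivation:
Hunk 1: at line 9 remove [hbzsf,avfo,giugl] add [qmap,jxrh] -> 13 lines: vbcj pti ygpuu pxfq vyksf qgv tqw yfsyf udho qmap jxrh oyptx hyzg
Hunk 2: at line 2 remove [ygpuu,pxfq] add [ugyja,jkjf] -> 13 lines: vbcj pti ugyja jkjf vyksf qgv tqw yfsyf udho qmap jxrh oyptx hyzg
Hunk 3: at line 8 remove [qmap,jxrh] add [ehv,cglc,zhk] -> 14 lines: vbcj pti ugyja jkjf vyksf qgv tqw yfsyf udho ehv cglc zhk oyptx hyzg
Hunk 4: at line 4 remove [qgv] add [vuin,gcniw] -> 15 lines: vbcj pti ugyja jkjf vyksf vuin gcniw tqw yfsyf udho ehv cglc zhk oyptx hyzg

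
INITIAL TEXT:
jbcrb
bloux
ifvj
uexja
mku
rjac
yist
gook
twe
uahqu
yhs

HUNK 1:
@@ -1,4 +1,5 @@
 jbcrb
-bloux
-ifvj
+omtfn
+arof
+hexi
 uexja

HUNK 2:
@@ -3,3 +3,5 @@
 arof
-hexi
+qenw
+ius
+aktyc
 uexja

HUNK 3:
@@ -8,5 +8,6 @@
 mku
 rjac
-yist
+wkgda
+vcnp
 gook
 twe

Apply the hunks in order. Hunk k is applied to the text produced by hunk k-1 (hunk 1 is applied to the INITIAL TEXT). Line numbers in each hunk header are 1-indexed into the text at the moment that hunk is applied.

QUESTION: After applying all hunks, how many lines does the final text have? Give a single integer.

Answer: 15

Derivation:
Hunk 1: at line 1 remove [bloux,ifvj] add [omtfn,arof,hexi] -> 12 lines: jbcrb omtfn arof hexi uexja mku rjac yist gook twe uahqu yhs
Hunk 2: at line 3 remove [hexi] add [qenw,ius,aktyc] -> 14 lines: jbcrb omtfn arof qenw ius aktyc uexja mku rjac yist gook twe uahqu yhs
Hunk 3: at line 8 remove [yist] add [wkgda,vcnp] -> 15 lines: jbcrb omtfn arof qenw ius aktyc uexja mku rjac wkgda vcnp gook twe uahqu yhs
Final line count: 15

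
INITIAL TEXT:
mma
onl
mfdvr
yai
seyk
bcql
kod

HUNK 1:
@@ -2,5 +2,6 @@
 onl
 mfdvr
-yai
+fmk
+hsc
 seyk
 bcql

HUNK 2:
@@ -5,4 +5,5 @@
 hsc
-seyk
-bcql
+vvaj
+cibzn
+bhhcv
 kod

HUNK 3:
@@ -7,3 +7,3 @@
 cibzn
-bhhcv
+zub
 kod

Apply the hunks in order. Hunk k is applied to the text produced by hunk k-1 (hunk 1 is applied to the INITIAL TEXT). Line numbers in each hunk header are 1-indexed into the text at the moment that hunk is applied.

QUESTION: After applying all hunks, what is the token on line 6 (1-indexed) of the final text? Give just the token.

Hunk 1: at line 2 remove [yai] add [fmk,hsc] -> 8 lines: mma onl mfdvr fmk hsc seyk bcql kod
Hunk 2: at line 5 remove [seyk,bcql] add [vvaj,cibzn,bhhcv] -> 9 lines: mma onl mfdvr fmk hsc vvaj cibzn bhhcv kod
Hunk 3: at line 7 remove [bhhcv] add [zub] -> 9 lines: mma onl mfdvr fmk hsc vvaj cibzn zub kod
Final line 6: vvaj

Answer: vvaj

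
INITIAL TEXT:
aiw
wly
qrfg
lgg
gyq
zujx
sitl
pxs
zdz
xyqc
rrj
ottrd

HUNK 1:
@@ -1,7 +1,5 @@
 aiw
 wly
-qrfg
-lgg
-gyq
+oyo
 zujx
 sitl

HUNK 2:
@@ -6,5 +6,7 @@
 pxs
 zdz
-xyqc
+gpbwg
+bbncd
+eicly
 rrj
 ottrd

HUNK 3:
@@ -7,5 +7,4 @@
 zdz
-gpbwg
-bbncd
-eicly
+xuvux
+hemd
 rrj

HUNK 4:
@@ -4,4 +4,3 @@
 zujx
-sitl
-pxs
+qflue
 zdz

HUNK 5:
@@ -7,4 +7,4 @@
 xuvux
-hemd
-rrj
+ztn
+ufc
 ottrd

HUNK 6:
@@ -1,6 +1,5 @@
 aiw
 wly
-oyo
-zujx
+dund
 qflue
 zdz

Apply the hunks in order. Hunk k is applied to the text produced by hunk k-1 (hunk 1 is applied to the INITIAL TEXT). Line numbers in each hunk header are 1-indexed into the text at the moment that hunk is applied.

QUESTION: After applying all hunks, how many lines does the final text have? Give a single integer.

Answer: 9

Derivation:
Hunk 1: at line 1 remove [qrfg,lgg,gyq] add [oyo] -> 10 lines: aiw wly oyo zujx sitl pxs zdz xyqc rrj ottrd
Hunk 2: at line 6 remove [xyqc] add [gpbwg,bbncd,eicly] -> 12 lines: aiw wly oyo zujx sitl pxs zdz gpbwg bbncd eicly rrj ottrd
Hunk 3: at line 7 remove [gpbwg,bbncd,eicly] add [xuvux,hemd] -> 11 lines: aiw wly oyo zujx sitl pxs zdz xuvux hemd rrj ottrd
Hunk 4: at line 4 remove [sitl,pxs] add [qflue] -> 10 lines: aiw wly oyo zujx qflue zdz xuvux hemd rrj ottrd
Hunk 5: at line 7 remove [hemd,rrj] add [ztn,ufc] -> 10 lines: aiw wly oyo zujx qflue zdz xuvux ztn ufc ottrd
Hunk 6: at line 1 remove [oyo,zujx] add [dund] -> 9 lines: aiw wly dund qflue zdz xuvux ztn ufc ottrd
Final line count: 9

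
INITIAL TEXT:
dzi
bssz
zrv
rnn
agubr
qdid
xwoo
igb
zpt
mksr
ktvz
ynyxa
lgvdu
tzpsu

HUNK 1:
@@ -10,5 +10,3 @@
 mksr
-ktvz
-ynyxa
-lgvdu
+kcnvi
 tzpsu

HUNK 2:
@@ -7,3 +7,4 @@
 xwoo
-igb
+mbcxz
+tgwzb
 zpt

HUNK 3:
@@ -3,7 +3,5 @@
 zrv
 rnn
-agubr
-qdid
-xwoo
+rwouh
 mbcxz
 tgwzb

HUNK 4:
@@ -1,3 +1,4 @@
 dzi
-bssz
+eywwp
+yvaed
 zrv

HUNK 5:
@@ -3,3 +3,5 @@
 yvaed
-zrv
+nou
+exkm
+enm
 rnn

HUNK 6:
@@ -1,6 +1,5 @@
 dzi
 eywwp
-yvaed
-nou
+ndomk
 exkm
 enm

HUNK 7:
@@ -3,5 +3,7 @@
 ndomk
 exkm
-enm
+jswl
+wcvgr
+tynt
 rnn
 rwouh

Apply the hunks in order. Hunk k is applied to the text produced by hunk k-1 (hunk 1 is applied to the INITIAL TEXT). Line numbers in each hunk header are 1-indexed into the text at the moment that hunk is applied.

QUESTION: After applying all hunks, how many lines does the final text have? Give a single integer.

Hunk 1: at line 10 remove [ktvz,ynyxa,lgvdu] add [kcnvi] -> 12 lines: dzi bssz zrv rnn agubr qdid xwoo igb zpt mksr kcnvi tzpsu
Hunk 2: at line 7 remove [igb] add [mbcxz,tgwzb] -> 13 lines: dzi bssz zrv rnn agubr qdid xwoo mbcxz tgwzb zpt mksr kcnvi tzpsu
Hunk 3: at line 3 remove [agubr,qdid,xwoo] add [rwouh] -> 11 lines: dzi bssz zrv rnn rwouh mbcxz tgwzb zpt mksr kcnvi tzpsu
Hunk 4: at line 1 remove [bssz] add [eywwp,yvaed] -> 12 lines: dzi eywwp yvaed zrv rnn rwouh mbcxz tgwzb zpt mksr kcnvi tzpsu
Hunk 5: at line 3 remove [zrv] add [nou,exkm,enm] -> 14 lines: dzi eywwp yvaed nou exkm enm rnn rwouh mbcxz tgwzb zpt mksr kcnvi tzpsu
Hunk 6: at line 1 remove [yvaed,nou] add [ndomk] -> 13 lines: dzi eywwp ndomk exkm enm rnn rwouh mbcxz tgwzb zpt mksr kcnvi tzpsu
Hunk 7: at line 3 remove [enm] add [jswl,wcvgr,tynt] -> 15 lines: dzi eywwp ndomk exkm jswl wcvgr tynt rnn rwouh mbcxz tgwzb zpt mksr kcnvi tzpsu
Final line count: 15

Answer: 15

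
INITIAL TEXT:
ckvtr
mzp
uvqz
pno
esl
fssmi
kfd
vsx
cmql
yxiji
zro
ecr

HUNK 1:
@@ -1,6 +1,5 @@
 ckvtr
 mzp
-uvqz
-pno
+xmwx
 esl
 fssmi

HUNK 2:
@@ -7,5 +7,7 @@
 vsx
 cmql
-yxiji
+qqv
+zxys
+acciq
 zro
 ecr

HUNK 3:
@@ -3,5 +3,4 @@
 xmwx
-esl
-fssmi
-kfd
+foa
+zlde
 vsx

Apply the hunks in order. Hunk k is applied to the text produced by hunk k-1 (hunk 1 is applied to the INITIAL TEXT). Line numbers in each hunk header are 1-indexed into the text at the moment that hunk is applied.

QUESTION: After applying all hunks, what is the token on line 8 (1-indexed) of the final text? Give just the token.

Answer: qqv

Derivation:
Hunk 1: at line 1 remove [uvqz,pno] add [xmwx] -> 11 lines: ckvtr mzp xmwx esl fssmi kfd vsx cmql yxiji zro ecr
Hunk 2: at line 7 remove [yxiji] add [qqv,zxys,acciq] -> 13 lines: ckvtr mzp xmwx esl fssmi kfd vsx cmql qqv zxys acciq zro ecr
Hunk 3: at line 3 remove [esl,fssmi,kfd] add [foa,zlde] -> 12 lines: ckvtr mzp xmwx foa zlde vsx cmql qqv zxys acciq zro ecr
Final line 8: qqv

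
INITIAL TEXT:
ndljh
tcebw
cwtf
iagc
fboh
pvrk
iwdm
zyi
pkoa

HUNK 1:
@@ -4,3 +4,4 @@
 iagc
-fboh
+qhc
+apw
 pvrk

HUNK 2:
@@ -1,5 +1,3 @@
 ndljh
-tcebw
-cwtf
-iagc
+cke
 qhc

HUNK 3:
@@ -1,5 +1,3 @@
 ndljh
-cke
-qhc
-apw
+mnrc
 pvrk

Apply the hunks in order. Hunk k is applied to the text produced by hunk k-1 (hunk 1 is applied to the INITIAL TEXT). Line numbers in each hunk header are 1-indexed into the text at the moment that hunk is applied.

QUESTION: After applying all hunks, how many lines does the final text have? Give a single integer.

Answer: 6

Derivation:
Hunk 1: at line 4 remove [fboh] add [qhc,apw] -> 10 lines: ndljh tcebw cwtf iagc qhc apw pvrk iwdm zyi pkoa
Hunk 2: at line 1 remove [tcebw,cwtf,iagc] add [cke] -> 8 lines: ndljh cke qhc apw pvrk iwdm zyi pkoa
Hunk 3: at line 1 remove [cke,qhc,apw] add [mnrc] -> 6 lines: ndljh mnrc pvrk iwdm zyi pkoa
Final line count: 6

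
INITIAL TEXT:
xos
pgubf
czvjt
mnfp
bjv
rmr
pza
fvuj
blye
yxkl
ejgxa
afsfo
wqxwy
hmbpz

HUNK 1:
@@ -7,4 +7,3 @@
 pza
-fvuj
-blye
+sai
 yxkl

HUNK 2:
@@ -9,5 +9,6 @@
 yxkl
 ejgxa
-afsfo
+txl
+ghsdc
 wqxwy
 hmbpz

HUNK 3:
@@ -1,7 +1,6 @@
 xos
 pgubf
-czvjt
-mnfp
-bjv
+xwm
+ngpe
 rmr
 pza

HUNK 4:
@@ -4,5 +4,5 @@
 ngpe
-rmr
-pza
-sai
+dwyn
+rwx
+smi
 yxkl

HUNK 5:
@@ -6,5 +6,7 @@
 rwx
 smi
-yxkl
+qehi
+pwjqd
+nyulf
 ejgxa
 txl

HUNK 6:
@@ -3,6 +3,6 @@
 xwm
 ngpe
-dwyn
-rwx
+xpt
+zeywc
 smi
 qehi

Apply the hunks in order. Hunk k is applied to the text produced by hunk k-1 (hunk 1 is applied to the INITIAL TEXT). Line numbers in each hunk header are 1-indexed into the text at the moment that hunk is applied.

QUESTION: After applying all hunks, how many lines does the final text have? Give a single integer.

Answer: 15

Derivation:
Hunk 1: at line 7 remove [fvuj,blye] add [sai] -> 13 lines: xos pgubf czvjt mnfp bjv rmr pza sai yxkl ejgxa afsfo wqxwy hmbpz
Hunk 2: at line 9 remove [afsfo] add [txl,ghsdc] -> 14 lines: xos pgubf czvjt mnfp bjv rmr pza sai yxkl ejgxa txl ghsdc wqxwy hmbpz
Hunk 3: at line 1 remove [czvjt,mnfp,bjv] add [xwm,ngpe] -> 13 lines: xos pgubf xwm ngpe rmr pza sai yxkl ejgxa txl ghsdc wqxwy hmbpz
Hunk 4: at line 4 remove [rmr,pza,sai] add [dwyn,rwx,smi] -> 13 lines: xos pgubf xwm ngpe dwyn rwx smi yxkl ejgxa txl ghsdc wqxwy hmbpz
Hunk 5: at line 6 remove [yxkl] add [qehi,pwjqd,nyulf] -> 15 lines: xos pgubf xwm ngpe dwyn rwx smi qehi pwjqd nyulf ejgxa txl ghsdc wqxwy hmbpz
Hunk 6: at line 3 remove [dwyn,rwx] add [xpt,zeywc] -> 15 lines: xos pgubf xwm ngpe xpt zeywc smi qehi pwjqd nyulf ejgxa txl ghsdc wqxwy hmbpz
Final line count: 15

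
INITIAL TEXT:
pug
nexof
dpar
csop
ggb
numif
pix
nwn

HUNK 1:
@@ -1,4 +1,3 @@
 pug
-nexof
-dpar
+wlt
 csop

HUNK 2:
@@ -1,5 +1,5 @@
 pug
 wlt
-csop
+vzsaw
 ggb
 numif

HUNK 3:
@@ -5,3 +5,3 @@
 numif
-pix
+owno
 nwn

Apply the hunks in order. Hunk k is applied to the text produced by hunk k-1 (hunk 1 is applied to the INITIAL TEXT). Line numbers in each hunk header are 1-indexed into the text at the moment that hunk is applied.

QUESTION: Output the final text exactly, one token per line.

Answer: pug
wlt
vzsaw
ggb
numif
owno
nwn

Derivation:
Hunk 1: at line 1 remove [nexof,dpar] add [wlt] -> 7 lines: pug wlt csop ggb numif pix nwn
Hunk 2: at line 1 remove [csop] add [vzsaw] -> 7 lines: pug wlt vzsaw ggb numif pix nwn
Hunk 3: at line 5 remove [pix] add [owno] -> 7 lines: pug wlt vzsaw ggb numif owno nwn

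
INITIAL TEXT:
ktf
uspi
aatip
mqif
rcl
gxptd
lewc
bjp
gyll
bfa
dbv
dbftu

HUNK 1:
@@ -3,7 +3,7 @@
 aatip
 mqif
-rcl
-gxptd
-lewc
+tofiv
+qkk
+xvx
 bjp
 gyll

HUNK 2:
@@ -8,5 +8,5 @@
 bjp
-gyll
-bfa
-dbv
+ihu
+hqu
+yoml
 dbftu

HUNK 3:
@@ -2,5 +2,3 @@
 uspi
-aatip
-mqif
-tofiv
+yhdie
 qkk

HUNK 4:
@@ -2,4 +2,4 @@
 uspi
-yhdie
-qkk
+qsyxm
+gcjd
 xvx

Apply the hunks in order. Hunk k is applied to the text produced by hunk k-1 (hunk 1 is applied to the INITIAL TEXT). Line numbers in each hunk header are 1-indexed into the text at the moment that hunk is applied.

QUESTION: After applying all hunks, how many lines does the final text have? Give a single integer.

Hunk 1: at line 3 remove [rcl,gxptd,lewc] add [tofiv,qkk,xvx] -> 12 lines: ktf uspi aatip mqif tofiv qkk xvx bjp gyll bfa dbv dbftu
Hunk 2: at line 8 remove [gyll,bfa,dbv] add [ihu,hqu,yoml] -> 12 lines: ktf uspi aatip mqif tofiv qkk xvx bjp ihu hqu yoml dbftu
Hunk 3: at line 2 remove [aatip,mqif,tofiv] add [yhdie] -> 10 lines: ktf uspi yhdie qkk xvx bjp ihu hqu yoml dbftu
Hunk 4: at line 2 remove [yhdie,qkk] add [qsyxm,gcjd] -> 10 lines: ktf uspi qsyxm gcjd xvx bjp ihu hqu yoml dbftu
Final line count: 10

Answer: 10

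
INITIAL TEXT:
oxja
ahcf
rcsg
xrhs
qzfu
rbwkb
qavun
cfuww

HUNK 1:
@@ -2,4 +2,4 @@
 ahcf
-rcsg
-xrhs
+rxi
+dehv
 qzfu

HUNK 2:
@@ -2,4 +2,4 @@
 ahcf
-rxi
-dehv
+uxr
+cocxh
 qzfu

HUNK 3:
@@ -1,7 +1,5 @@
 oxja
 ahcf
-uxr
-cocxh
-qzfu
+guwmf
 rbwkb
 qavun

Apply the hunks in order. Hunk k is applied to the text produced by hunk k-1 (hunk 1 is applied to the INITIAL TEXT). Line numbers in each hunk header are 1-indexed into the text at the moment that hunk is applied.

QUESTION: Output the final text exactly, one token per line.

Answer: oxja
ahcf
guwmf
rbwkb
qavun
cfuww

Derivation:
Hunk 1: at line 2 remove [rcsg,xrhs] add [rxi,dehv] -> 8 lines: oxja ahcf rxi dehv qzfu rbwkb qavun cfuww
Hunk 2: at line 2 remove [rxi,dehv] add [uxr,cocxh] -> 8 lines: oxja ahcf uxr cocxh qzfu rbwkb qavun cfuww
Hunk 3: at line 1 remove [uxr,cocxh,qzfu] add [guwmf] -> 6 lines: oxja ahcf guwmf rbwkb qavun cfuww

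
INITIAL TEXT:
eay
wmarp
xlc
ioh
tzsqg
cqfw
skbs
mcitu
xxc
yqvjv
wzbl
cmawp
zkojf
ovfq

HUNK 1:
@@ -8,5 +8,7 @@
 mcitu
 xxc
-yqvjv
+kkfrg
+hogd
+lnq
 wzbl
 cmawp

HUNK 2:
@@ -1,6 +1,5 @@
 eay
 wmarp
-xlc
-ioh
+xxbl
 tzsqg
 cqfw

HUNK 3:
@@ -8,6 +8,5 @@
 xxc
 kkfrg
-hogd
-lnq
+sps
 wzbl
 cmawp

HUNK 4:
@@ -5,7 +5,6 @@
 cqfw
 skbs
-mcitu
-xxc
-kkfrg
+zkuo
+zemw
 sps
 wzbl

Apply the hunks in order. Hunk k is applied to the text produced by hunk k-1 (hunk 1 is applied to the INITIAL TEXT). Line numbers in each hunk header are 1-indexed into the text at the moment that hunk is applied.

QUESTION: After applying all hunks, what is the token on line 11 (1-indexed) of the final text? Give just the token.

Answer: cmawp

Derivation:
Hunk 1: at line 8 remove [yqvjv] add [kkfrg,hogd,lnq] -> 16 lines: eay wmarp xlc ioh tzsqg cqfw skbs mcitu xxc kkfrg hogd lnq wzbl cmawp zkojf ovfq
Hunk 2: at line 1 remove [xlc,ioh] add [xxbl] -> 15 lines: eay wmarp xxbl tzsqg cqfw skbs mcitu xxc kkfrg hogd lnq wzbl cmawp zkojf ovfq
Hunk 3: at line 8 remove [hogd,lnq] add [sps] -> 14 lines: eay wmarp xxbl tzsqg cqfw skbs mcitu xxc kkfrg sps wzbl cmawp zkojf ovfq
Hunk 4: at line 5 remove [mcitu,xxc,kkfrg] add [zkuo,zemw] -> 13 lines: eay wmarp xxbl tzsqg cqfw skbs zkuo zemw sps wzbl cmawp zkojf ovfq
Final line 11: cmawp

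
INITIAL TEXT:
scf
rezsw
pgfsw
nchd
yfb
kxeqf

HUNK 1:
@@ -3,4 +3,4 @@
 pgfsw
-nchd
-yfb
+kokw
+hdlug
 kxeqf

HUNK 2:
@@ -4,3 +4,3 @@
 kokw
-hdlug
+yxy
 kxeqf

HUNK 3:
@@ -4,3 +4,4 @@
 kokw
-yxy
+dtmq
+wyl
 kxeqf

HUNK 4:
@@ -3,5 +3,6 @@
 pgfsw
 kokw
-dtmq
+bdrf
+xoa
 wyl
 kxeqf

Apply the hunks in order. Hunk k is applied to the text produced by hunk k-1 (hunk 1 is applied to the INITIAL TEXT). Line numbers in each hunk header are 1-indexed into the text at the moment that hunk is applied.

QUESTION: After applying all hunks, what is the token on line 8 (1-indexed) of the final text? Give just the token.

Hunk 1: at line 3 remove [nchd,yfb] add [kokw,hdlug] -> 6 lines: scf rezsw pgfsw kokw hdlug kxeqf
Hunk 2: at line 4 remove [hdlug] add [yxy] -> 6 lines: scf rezsw pgfsw kokw yxy kxeqf
Hunk 3: at line 4 remove [yxy] add [dtmq,wyl] -> 7 lines: scf rezsw pgfsw kokw dtmq wyl kxeqf
Hunk 4: at line 3 remove [dtmq] add [bdrf,xoa] -> 8 lines: scf rezsw pgfsw kokw bdrf xoa wyl kxeqf
Final line 8: kxeqf

Answer: kxeqf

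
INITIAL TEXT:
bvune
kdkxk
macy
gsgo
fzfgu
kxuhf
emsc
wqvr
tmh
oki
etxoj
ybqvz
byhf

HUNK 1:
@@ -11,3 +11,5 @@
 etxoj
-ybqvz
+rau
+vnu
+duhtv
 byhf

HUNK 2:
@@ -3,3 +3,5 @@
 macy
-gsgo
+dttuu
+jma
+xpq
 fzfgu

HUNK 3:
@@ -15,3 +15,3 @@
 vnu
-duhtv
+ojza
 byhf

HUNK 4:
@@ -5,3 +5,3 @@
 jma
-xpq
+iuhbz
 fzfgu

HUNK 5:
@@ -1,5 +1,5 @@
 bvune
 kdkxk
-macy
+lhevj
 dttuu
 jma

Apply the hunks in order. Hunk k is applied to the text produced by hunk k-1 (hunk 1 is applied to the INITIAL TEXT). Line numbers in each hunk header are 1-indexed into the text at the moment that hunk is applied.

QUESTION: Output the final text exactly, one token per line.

Hunk 1: at line 11 remove [ybqvz] add [rau,vnu,duhtv] -> 15 lines: bvune kdkxk macy gsgo fzfgu kxuhf emsc wqvr tmh oki etxoj rau vnu duhtv byhf
Hunk 2: at line 3 remove [gsgo] add [dttuu,jma,xpq] -> 17 lines: bvune kdkxk macy dttuu jma xpq fzfgu kxuhf emsc wqvr tmh oki etxoj rau vnu duhtv byhf
Hunk 3: at line 15 remove [duhtv] add [ojza] -> 17 lines: bvune kdkxk macy dttuu jma xpq fzfgu kxuhf emsc wqvr tmh oki etxoj rau vnu ojza byhf
Hunk 4: at line 5 remove [xpq] add [iuhbz] -> 17 lines: bvune kdkxk macy dttuu jma iuhbz fzfgu kxuhf emsc wqvr tmh oki etxoj rau vnu ojza byhf
Hunk 5: at line 1 remove [macy] add [lhevj] -> 17 lines: bvune kdkxk lhevj dttuu jma iuhbz fzfgu kxuhf emsc wqvr tmh oki etxoj rau vnu ojza byhf

Answer: bvune
kdkxk
lhevj
dttuu
jma
iuhbz
fzfgu
kxuhf
emsc
wqvr
tmh
oki
etxoj
rau
vnu
ojza
byhf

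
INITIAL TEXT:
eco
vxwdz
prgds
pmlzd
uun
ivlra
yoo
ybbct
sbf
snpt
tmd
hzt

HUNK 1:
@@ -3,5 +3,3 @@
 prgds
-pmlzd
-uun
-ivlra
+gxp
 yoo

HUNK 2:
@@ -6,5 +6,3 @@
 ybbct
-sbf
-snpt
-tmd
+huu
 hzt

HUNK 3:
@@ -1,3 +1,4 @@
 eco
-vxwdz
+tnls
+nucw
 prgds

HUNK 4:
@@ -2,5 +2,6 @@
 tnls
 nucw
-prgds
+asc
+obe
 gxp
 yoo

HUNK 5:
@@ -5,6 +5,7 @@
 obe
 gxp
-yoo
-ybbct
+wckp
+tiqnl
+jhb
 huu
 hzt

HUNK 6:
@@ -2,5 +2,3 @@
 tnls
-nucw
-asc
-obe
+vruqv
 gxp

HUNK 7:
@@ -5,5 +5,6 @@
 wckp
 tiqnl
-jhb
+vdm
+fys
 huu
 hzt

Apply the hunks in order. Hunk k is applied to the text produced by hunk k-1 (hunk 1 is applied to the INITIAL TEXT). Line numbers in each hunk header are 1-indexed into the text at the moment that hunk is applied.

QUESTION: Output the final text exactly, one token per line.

Answer: eco
tnls
vruqv
gxp
wckp
tiqnl
vdm
fys
huu
hzt

Derivation:
Hunk 1: at line 3 remove [pmlzd,uun,ivlra] add [gxp] -> 10 lines: eco vxwdz prgds gxp yoo ybbct sbf snpt tmd hzt
Hunk 2: at line 6 remove [sbf,snpt,tmd] add [huu] -> 8 lines: eco vxwdz prgds gxp yoo ybbct huu hzt
Hunk 3: at line 1 remove [vxwdz] add [tnls,nucw] -> 9 lines: eco tnls nucw prgds gxp yoo ybbct huu hzt
Hunk 4: at line 2 remove [prgds] add [asc,obe] -> 10 lines: eco tnls nucw asc obe gxp yoo ybbct huu hzt
Hunk 5: at line 5 remove [yoo,ybbct] add [wckp,tiqnl,jhb] -> 11 lines: eco tnls nucw asc obe gxp wckp tiqnl jhb huu hzt
Hunk 6: at line 2 remove [nucw,asc,obe] add [vruqv] -> 9 lines: eco tnls vruqv gxp wckp tiqnl jhb huu hzt
Hunk 7: at line 5 remove [jhb] add [vdm,fys] -> 10 lines: eco tnls vruqv gxp wckp tiqnl vdm fys huu hzt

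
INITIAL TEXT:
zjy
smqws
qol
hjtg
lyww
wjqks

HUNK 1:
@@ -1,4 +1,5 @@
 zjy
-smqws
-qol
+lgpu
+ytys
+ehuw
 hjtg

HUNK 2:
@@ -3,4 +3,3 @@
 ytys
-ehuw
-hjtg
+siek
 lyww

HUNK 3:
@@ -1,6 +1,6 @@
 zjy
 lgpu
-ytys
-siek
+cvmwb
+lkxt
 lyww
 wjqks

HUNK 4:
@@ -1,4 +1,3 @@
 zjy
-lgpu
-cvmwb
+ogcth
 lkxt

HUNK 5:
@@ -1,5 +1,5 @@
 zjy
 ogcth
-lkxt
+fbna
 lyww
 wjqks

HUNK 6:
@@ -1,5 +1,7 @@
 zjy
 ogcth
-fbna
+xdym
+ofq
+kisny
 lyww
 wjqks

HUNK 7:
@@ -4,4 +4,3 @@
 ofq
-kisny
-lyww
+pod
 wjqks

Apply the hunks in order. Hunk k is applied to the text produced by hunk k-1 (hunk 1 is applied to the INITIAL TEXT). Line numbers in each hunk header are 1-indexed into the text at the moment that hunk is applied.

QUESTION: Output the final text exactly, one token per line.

Hunk 1: at line 1 remove [smqws,qol] add [lgpu,ytys,ehuw] -> 7 lines: zjy lgpu ytys ehuw hjtg lyww wjqks
Hunk 2: at line 3 remove [ehuw,hjtg] add [siek] -> 6 lines: zjy lgpu ytys siek lyww wjqks
Hunk 3: at line 1 remove [ytys,siek] add [cvmwb,lkxt] -> 6 lines: zjy lgpu cvmwb lkxt lyww wjqks
Hunk 4: at line 1 remove [lgpu,cvmwb] add [ogcth] -> 5 lines: zjy ogcth lkxt lyww wjqks
Hunk 5: at line 1 remove [lkxt] add [fbna] -> 5 lines: zjy ogcth fbna lyww wjqks
Hunk 6: at line 1 remove [fbna] add [xdym,ofq,kisny] -> 7 lines: zjy ogcth xdym ofq kisny lyww wjqks
Hunk 7: at line 4 remove [kisny,lyww] add [pod] -> 6 lines: zjy ogcth xdym ofq pod wjqks

Answer: zjy
ogcth
xdym
ofq
pod
wjqks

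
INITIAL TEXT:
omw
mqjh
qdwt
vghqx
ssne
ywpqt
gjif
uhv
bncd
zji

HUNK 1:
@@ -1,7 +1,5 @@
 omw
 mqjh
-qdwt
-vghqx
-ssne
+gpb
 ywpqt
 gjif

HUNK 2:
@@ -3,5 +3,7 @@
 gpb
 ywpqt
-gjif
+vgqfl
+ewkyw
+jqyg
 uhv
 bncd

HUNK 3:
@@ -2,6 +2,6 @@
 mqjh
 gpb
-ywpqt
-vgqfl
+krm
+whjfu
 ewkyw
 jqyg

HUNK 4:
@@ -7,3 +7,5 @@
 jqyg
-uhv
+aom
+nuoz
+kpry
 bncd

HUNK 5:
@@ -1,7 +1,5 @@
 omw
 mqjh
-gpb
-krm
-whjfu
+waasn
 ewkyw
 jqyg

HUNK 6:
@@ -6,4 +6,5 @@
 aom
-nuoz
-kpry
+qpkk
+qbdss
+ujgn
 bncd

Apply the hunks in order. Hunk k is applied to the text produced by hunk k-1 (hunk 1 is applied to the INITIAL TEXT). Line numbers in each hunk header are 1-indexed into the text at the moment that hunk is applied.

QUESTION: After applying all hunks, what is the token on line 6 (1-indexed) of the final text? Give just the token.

Hunk 1: at line 1 remove [qdwt,vghqx,ssne] add [gpb] -> 8 lines: omw mqjh gpb ywpqt gjif uhv bncd zji
Hunk 2: at line 3 remove [gjif] add [vgqfl,ewkyw,jqyg] -> 10 lines: omw mqjh gpb ywpqt vgqfl ewkyw jqyg uhv bncd zji
Hunk 3: at line 2 remove [ywpqt,vgqfl] add [krm,whjfu] -> 10 lines: omw mqjh gpb krm whjfu ewkyw jqyg uhv bncd zji
Hunk 4: at line 7 remove [uhv] add [aom,nuoz,kpry] -> 12 lines: omw mqjh gpb krm whjfu ewkyw jqyg aom nuoz kpry bncd zji
Hunk 5: at line 1 remove [gpb,krm,whjfu] add [waasn] -> 10 lines: omw mqjh waasn ewkyw jqyg aom nuoz kpry bncd zji
Hunk 6: at line 6 remove [nuoz,kpry] add [qpkk,qbdss,ujgn] -> 11 lines: omw mqjh waasn ewkyw jqyg aom qpkk qbdss ujgn bncd zji
Final line 6: aom

Answer: aom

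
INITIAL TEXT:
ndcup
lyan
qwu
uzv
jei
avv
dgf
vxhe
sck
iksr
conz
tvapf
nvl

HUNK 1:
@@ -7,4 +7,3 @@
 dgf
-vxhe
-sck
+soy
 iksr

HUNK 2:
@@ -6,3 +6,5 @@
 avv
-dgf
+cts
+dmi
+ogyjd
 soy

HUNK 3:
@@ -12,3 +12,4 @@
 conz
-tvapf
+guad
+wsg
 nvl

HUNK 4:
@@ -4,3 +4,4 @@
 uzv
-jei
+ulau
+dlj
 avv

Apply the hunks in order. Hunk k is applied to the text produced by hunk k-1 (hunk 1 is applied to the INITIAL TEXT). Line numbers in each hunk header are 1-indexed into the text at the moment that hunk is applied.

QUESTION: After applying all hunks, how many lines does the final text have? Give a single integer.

Answer: 16

Derivation:
Hunk 1: at line 7 remove [vxhe,sck] add [soy] -> 12 lines: ndcup lyan qwu uzv jei avv dgf soy iksr conz tvapf nvl
Hunk 2: at line 6 remove [dgf] add [cts,dmi,ogyjd] -> 14 lines: ndcup lyan qwu uzv jei avv cts dmi ogyjd soy iksr conz tvapf nvl
Hunk 3: at line 12 remove [tvapf] add [guad,wsg] -> 15 lines: ndcup lyan qwu uzv jei avv cts dmi ogyjd soy iksr conz guad wsg nvl
Hunk 4: at line 4 remove [jei] add [ulau,dlj] -> 16 lines: ndcup lyan qwu uzv ulau dlj avv cts dmi ogyjd soy iksr conz guad wsg nvl
Final line count: 16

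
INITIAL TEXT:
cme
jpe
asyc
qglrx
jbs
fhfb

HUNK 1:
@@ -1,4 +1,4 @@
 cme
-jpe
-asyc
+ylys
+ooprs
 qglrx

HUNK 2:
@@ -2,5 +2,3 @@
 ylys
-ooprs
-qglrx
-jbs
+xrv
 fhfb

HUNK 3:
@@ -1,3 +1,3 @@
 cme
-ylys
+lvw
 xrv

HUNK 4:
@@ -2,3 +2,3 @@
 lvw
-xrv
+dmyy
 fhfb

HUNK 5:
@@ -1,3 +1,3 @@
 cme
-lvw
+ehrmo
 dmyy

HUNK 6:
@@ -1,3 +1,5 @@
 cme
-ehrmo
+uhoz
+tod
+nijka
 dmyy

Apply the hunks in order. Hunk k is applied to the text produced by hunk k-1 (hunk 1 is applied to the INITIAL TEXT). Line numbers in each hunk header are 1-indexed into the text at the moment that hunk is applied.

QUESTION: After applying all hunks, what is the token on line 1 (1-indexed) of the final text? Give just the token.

Hunk 1: at line 1 remove [jpe,asyc] add [ylys,ooprs] -> 6 lines: cme ylys ooprs qglrx jbs fhfb
Hunk 2: at line 2 remove [ooprs,qglrx,jbs] add [xrv] -> 4 lines: cme ylys xrv fhfb
Hunk 3: at line 1 remove [ylys] add [lvw] -> 4 lines: cme lvw xrv fhfb
Hunk 4: at line 2 remove [xrv] add [dmyy] -> 4 lines: cme lvw dmyy fhfb
Hunk 5: at line 1 remove [lvw] add [ehrmo] -> 4 lines: cme ehrmo dmyy fhfb
Hunk 6: at line 1 remove [ehrmo] add [uhoz,tod,nijka] -> 6 lines: cme uhoz tod nijka dmyy fhfb
Final line 1: cme

Answer: cme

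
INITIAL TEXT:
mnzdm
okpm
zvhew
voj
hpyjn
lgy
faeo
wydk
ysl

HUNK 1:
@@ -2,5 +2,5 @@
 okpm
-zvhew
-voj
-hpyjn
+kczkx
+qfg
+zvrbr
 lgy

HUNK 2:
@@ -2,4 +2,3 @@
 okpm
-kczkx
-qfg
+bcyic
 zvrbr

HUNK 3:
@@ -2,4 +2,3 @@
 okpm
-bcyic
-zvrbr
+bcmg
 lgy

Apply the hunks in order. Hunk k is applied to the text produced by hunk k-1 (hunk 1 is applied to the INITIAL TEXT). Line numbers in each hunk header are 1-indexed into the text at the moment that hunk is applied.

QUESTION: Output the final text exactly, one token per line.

Answer: mnzdm
okpm
bcmg
lgy
faeo
wydk
ysl

Derivation:
Hunk 1: at line 2 remove [zvhew,voj,hpyjn] add [kczkx,qfg,zvrbr] -> 9 lines: mnzdm okpm kczkx qfg zvrbr lgy faeo wydk ysl
Hunk 2: at line 2 remove [kczkx,qfg] add [bcyic] -> 8 lines: mnzdm okpm bcyic zvrbr lgy faeo wydk ysl
Hunk 3: at line 2 remove [bcyic,zvrbr] add [bcmg] -> 7 lines: mnzdm okpm bcmg lgy faeo wydk ysl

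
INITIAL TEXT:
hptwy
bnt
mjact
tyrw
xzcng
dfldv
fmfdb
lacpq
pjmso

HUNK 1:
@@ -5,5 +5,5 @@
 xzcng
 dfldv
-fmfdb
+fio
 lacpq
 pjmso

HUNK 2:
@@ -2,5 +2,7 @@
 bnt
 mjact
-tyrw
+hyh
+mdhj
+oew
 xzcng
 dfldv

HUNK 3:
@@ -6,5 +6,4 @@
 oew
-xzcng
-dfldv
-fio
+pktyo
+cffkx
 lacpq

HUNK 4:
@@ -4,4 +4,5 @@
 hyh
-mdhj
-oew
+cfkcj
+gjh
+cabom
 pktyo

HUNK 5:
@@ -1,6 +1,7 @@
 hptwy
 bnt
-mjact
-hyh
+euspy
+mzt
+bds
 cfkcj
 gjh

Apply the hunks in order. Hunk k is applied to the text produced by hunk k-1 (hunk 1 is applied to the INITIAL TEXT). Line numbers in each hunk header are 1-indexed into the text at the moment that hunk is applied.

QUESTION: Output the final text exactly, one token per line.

Hunk 1: at line 5 remove [fmfdb] add [fio] -> 9 lines: hptwy bnt mjact tyrw xzcng dfldv fio lacpq pjmso
Hunk 2: at line 2 remove [tyrw] add [hyh,mdhj,oew] -> 11 lines: hptwy bnt mjact hyh mdhj oew xzcng dfldv fio lacpq pjmso
Hunk 3: at line 6 remove [xzcng,dfldv,fio] add [pktyo,cffkx] -> 10 lines: hptwy bnt mjact hyh mdhj oew pktyo cffkx lacpq pjmso
Hunk 4: at line 4 remove [mdhj,oew] add [cfkcj,gjh,cabom] -> 11 lines: hptwy bnt mjact hyh cfkcj gjh cabom pktyo cffkx lacpq pjmso
Hunk 5: at line 1 remove [mjact,hyh] add [euspy,mzt,bds] -> 12 lines: hptwy bnt euspy mzt bds cfkcj gjh cabom pktyo cffkx lacpq pjmso

Answer: hptwy
bnt
euspy
mzt
bds
cfkcj
gjh
cabom
pktyo
cffkx
lacpq
pjmso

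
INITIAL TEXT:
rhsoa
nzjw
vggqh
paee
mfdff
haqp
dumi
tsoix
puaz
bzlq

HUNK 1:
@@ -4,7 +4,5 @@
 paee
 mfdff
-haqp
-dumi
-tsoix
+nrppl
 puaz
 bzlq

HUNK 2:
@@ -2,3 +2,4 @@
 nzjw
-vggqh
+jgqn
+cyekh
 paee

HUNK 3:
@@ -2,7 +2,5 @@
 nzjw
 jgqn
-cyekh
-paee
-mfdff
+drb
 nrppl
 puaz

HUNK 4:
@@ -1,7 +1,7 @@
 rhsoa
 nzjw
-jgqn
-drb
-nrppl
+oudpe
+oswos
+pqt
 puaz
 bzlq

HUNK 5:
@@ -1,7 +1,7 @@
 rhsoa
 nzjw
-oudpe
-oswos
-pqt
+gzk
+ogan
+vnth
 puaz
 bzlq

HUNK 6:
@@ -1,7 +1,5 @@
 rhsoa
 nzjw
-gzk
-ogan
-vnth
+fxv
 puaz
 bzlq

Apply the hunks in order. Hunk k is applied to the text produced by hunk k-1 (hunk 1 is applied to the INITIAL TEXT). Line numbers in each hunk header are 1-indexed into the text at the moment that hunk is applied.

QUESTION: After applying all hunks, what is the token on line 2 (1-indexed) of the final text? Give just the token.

Hunk 1: at line 4 remove [haqp,dumi,tsoix] add [nrppl] -> 8 lines: rhsoa nzjw vggqh paee mfdff nrppl puaz bzlq
Hunk 2: at line 2 remove [vggqh] add [jgqn,cyekh] -> 9 lines: rhsoa nzjw jgqn cyekh paee mfdff nrppl puaz bzlq
Hunk 3: at line 2 remove [cyekh,paee,mfdff] add [drb] -> 7 lines: rhsoa nzjw jgqn drb nrppl puaz bzlq
Hunk 4: at line 1 remove [jgqn,drb,nrppl] add [oudpe,oswos,pqt] -> 7 lines: rhsoa nzjw oudpe oswos pqt puaz bzlq
Hunk 5: at line 1 remove [oudpe,oswos,pqt] add [gzk,ogan,vnth] -> 7 lines: rhsoa nzjw gzk ogan vnth puaz bzlq
Hunk 6: at line 1 remove [gzk,ogan,vnth] add [fxv] -> 5 lines: rhsoa nzjw fxv puaz bzlq
Final line 2: nzjw

Answer: nzjw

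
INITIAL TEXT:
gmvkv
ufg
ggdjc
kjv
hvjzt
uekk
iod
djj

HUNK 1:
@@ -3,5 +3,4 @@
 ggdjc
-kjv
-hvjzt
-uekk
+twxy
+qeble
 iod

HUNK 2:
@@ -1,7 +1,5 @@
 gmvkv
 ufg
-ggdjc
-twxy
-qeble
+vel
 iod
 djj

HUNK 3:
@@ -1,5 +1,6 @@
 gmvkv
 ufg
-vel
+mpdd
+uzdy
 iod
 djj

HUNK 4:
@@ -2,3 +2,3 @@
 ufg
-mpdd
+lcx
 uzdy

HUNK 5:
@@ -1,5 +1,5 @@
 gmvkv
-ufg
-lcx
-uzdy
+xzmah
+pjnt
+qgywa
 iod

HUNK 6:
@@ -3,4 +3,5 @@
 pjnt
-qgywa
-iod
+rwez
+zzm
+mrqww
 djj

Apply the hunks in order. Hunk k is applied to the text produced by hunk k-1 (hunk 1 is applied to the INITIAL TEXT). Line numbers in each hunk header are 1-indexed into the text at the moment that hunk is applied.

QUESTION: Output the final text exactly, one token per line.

Hunk 1: at line 3 remove [kjv,hvjzt,uekk] add [twxy,qeble] -> 7 lines: gmvkv ufg ggdjc twxy qeble iod djj
Hunk 2: at line 1 remove [ggdjc,twxy,qeble] add [vel] -> 5 lines: gmvkv ufg vel iod djj
Hunk 3: at line 1 remove [vel] add [mpdd,uzdy] -> 6 lines: gmvkv ufg mpdd uzdy iod djj
Hunk 4: at line 2 remove [mpdd] add [lcx] -> 6 lines: gmvkv ufg lcx uzdy iod djj
Hunk 5: at line 1 remove [ufg,lcx,uzdy] add [xzmah,pjnt,qgywa] -> 6 lines: gmvkv xzmah pjnt qgywa iod djj
Hunk 6: at line 3 remove [qgywa,iod] add [rwez,zzm,mrqww] -> 7 lines: gmvkv xzmah pjnt rwez zzm mrqww djj

Answer: gmvkv
xzmah
pjnt
rwez
zzm
mrqww
djj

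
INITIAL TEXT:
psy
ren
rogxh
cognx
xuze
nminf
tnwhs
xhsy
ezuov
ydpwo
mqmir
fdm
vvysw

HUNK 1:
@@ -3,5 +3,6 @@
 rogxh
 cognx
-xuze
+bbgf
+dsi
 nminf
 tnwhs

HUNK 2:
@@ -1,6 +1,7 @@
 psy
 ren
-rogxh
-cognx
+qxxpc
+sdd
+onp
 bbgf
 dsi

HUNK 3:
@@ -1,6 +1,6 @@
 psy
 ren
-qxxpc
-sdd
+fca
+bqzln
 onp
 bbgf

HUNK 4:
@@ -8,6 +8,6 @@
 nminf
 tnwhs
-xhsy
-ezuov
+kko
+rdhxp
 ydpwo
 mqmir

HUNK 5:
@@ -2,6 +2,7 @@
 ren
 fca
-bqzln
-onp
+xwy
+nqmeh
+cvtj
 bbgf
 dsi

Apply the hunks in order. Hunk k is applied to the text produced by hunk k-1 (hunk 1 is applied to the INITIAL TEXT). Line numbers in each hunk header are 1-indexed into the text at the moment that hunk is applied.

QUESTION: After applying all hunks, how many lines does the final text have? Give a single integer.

Hunk 1: at line 3 remove [xuze] add [bbgf,dsi] -> 14 lines: psy ren rogxh cognx bbgf dsi nminf tnwhs xhsy ezuov ydpwo mqmir fdm vvysw
Hunk 2: at line 1 remove [rogxh,cognx] add [qxxpc,sdd,onp] -> 15 lines: psy ren qxxpc sdd onp bbgf dsi nminf tnwhs xhsy ezuov ydpwo mqmir fdm vvysw
Hunk 3: at line 1 remove [qxxpc,sdd] add [fca,bqzln] -> 15 lines: psy ren fca bqzln onp bbgf dsi nminf tnwhs xhsy ezuov ydpwo mqmir fdm vvysw
Hunk 4: at line 8 remove [xhsy,ezuov] add [kko,rdhxp] -> 15 lines: psy ren fca bqzln onp bbgf dsi nminf tnwhs kko rdhxp ydpwo mqmir fdm vvysw
Hunk 5: at line 2 remove [bqzln,onp] add [xwy,nqmeh,cvtj] -> 16 lines: psy ren fca xwy nqmeh cvtj bbgf dsi nminf tnwhs kko rdhxp ydpwo mqmir fdm vvysw
Final line count: 16

Answer: 16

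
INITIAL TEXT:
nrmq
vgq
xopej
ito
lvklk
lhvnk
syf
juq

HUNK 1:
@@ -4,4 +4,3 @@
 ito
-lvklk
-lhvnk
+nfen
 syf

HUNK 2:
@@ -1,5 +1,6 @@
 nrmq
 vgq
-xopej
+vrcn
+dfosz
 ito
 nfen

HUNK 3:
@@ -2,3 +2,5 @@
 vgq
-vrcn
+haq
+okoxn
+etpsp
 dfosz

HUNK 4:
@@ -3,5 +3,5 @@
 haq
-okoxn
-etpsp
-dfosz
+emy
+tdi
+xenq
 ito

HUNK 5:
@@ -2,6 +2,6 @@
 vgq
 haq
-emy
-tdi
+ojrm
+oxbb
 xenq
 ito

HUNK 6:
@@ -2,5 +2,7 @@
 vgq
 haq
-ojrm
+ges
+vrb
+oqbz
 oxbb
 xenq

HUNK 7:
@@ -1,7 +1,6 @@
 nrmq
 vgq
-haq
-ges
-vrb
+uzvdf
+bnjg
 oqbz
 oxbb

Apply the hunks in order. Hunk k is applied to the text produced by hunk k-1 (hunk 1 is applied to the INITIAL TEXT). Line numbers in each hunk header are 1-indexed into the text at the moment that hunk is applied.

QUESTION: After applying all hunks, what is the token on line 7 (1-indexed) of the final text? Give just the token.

Hunk 1: at line 4 remove [lvklk,lhvnk] add [nfen] -> 7 lines: nrmq vgq xopej ito nfen syf juq
Hunk 2: at line 1 remove [xopej] add [vrcn,dfosz] -> 8 lines: nrmq vgq vrcn dfosz ito nfen syf juq
Hunk 3: at line 2 remove [vrcn] add [haq,okoxn,etpsp] -> 10 lines: nrmq vgq haq okoxn etpsp dfosz ito nfen syf juq
Hunk 4: at line 3 remove [okoxn,etpsp,dfosz] add [emy,tdi,xenq] -> 10 lines: nrmq vgq haq emy tdi xenq ito nfen syf juq
Hunk 5: at line 2 remove [emy,tdi] add [ojrm,oxbb] -> 10 lines: nrmq vgq haq ojrm oxbb xenq ito nfen syf juq
Hunk 6: at line 2 remove [ojrm] add [ges,vrb,oqbz] -> 12 lines: nrmq vgq haq ges vrb oqbz oxbb xenq ito nfen syf juq
Hunk 7: at line 1 remove [haq,ges,vrb] add [uzvdf,bnjg] -> 11 lines: nrmq vgq uzvdf bnjg oqbz oxbb xenq ito nfen syf juq
Final line 7: xenq

Answer: xenq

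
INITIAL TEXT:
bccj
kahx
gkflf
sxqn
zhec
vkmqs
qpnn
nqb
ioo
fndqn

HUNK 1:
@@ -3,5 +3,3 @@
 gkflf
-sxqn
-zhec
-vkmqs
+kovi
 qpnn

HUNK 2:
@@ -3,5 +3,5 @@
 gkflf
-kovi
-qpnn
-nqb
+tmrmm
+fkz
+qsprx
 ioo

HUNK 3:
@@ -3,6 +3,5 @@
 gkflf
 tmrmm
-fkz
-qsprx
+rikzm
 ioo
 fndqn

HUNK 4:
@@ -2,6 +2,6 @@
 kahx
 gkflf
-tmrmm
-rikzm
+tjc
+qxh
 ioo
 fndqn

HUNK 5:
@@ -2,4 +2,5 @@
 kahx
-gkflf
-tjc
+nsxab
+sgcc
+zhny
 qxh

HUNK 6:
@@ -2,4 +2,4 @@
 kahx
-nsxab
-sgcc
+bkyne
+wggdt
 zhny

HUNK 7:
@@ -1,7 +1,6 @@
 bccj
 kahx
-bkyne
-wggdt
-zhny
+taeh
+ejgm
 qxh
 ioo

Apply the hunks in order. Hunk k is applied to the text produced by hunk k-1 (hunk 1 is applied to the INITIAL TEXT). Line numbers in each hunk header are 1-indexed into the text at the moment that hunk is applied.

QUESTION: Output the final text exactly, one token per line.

Hunk 1: at line 3 remove [sxqn,zhec,vkmqs] add [kovi] -> 8 lines: bccj kahx gkflf kovi qpnn nqb ioo fndqn
Hunk 2: at line 3 remove [kovi,qpnn,nqb] add [tmrmm,fkz,qsprx] -> 8 lines: bccj kahx gkflf tmrmm fkz qsprx ioo fndqn
Hunk 3: at line 3 remove [fkz,qsprx] add [rikzm] -> 7 lines: bccj kahx gkflf tmrmm rikzm ioo fndqn
Hunk 4: at line 2 remove [tmrmm,rikzm] add [tjc,qxh] -> 7 lines: bccj kahx gkflf tjc qxh ioo fndqn
Hunk 5: at line 2 remove [gkflf,tjc] add [nsxab,sgcc,zhny] -> 8 lines: bccj kahx nsxab sgcc zhny qxh ioo fndqn
Hunk 6: at line 2 remove [nsxab,sgcc] add [bkyne,wggdt] -> 8 lines: bccj kahx bkyne wggdt zhny qxh ioo fndqn
Hunk 7: at line 1 remove [bkyne,wggdt,zhny] add [taeh,ejgm] -> 7 lines: bccj kahx taeh ejgm qxh ioo fndqn

Answer: bccj
kahx
taeh
ejgm
qxh
ioo
fndqn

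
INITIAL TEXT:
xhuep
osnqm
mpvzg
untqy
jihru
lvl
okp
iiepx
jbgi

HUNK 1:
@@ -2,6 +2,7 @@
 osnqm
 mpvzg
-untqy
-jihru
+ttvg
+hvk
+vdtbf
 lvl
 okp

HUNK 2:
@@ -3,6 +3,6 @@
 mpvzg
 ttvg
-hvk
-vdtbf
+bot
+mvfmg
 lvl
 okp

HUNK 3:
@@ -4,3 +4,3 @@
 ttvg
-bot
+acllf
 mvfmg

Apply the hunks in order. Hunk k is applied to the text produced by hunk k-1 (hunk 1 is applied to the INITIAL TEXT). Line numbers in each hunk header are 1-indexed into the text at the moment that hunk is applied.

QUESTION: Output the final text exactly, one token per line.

Hunk 1: at line 2 remove [untqy,jihru] add [ttvg,hvk,vdtbf] -> 10 lines: xhuep osnqm mpvzg ttvg hvk vdtbf lvl okp iiepx jbgi
Hunk 2: at line 3 remove [hvk,vdtbf] add [bot,mvfmg] -> 10 lines: xhuep osnqm mpvzg ttvg bot mvfmg lvl okp iiepx jbgi
Hunk 3: at line 4 remove [bot] add [acllf] -> 10 lines: xhuep osnqm mpvzg ttvg acllf mvfmg lvl okp iiepx jbgi

Answer: xhuep
osnqm
mpvzg
ttvg
acllf
mvfmg
lvl
okp
iiepx
jbgi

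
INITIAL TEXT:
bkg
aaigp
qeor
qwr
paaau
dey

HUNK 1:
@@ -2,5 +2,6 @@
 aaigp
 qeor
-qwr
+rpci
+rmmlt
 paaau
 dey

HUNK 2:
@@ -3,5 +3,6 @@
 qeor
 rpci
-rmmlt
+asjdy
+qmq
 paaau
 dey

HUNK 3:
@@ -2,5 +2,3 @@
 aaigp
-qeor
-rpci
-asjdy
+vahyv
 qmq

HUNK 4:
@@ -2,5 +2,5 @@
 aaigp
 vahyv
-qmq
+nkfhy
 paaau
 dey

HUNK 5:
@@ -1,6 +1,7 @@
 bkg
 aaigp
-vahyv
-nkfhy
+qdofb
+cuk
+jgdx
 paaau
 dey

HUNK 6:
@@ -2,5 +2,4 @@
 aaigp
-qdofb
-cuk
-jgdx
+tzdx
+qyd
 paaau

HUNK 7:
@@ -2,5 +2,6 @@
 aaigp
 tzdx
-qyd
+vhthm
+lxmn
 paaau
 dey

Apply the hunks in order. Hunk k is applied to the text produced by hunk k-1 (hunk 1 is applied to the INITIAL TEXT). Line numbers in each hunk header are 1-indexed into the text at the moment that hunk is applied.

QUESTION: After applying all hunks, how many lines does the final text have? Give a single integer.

Hunk 1: at line 2 remove [qwr] add [rpci,rmmlt] -> 7 lines: bkg aaigp qeor rpci rmmlt paaau dey
Hunk 2: at line 3 remove [rmmlt] add [asjdy,qmq] -> 8 lines: bkg aaigp qeor rpci asjdy qmq paaau dey
Hunk 3: at line 2 remove [qeor,rpci,asjdy] add [vahyv] -> 6 lines: bkg aaigp vahyv qmq paaau dey
Hunk 4: at line 2 remove [qmq] add [nkfhy] -> 6 lines: bkg aaigp vahyv nkfhy paaau dey
Hunk 5: at line 1 remove [vahyv,nkfhy] add [qdofb,cuk,jgdx] -> 7 lines: bkg aaigp qdofb cuk jgdx paaau dey
Hunk 6: at line 2 remove [qdofb,cuk,jgdx] add [tzdx,qyd] -> 6 lines: bkg aaigp tzdx qyd paaau dey
Hunk 7: at line 2 remove [qyd] add [vhthm,lxmn] -> 7 lines: bkg aaigp tzdx vhthm lxmn paaau dey
Final line count: 7

Answer: 7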